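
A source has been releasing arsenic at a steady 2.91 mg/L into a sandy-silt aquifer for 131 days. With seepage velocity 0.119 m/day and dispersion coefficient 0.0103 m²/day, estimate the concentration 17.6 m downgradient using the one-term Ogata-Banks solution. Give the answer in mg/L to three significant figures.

0.321 mg/L

For a continuous step input, C/C₀ ≈ ½·erfc((x−vt)/(2√(Dt))).
vt = 0.119 × 131 = 15.589 m and 2√(Dt) = 2√(0.0103 × 131) = 2.323 m.
Argument (x−vt)/(2√(Dt)) = (17.6 − 15.589)/2.323 = 0.8657; ½·erfc(0.8657) = 0.1104.
C = 2.91 × 0.1104 = 0.321 mg/L.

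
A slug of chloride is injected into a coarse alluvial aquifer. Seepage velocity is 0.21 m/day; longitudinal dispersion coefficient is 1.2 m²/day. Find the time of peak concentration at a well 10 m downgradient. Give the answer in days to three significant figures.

For the 1D instantaneous-source solution, setting ∂C/∂t = 0 at fixed x gives v²t² + 2Dt − x² = 0, so t = (√(D² + v²x²) − D)/v².
√(D² + v²x²) = √(1.2² + 0.21² × 10²) = 2.419; v² = 0.0441.
t = (2.419 − 1.2)/0.0441 = 27.6 days (vs. the pure-advection estimate x/v = 47.6 d).

27.6 days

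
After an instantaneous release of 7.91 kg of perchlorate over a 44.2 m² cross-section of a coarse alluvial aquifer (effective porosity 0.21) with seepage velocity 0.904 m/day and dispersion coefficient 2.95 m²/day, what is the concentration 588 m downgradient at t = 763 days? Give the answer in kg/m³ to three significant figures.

0.00160 kg/m³

For an instantaneous plane source, C(x,t) = M/(n_e·A·√(4πDt)) · exp(−(x−vt)²/(4Dt)), with n_e·A the pore (flow) area.
Plume center vt = 0.904 × 763 = 689.752 m, so the well at 588 m is 101.752 m upgradient of the peak.
√(4πDt) = 168.2 m, giving peak height M/(n_e·A·√(4πDt)) = 7.91/(0.21 × 44.2 × 168.2) = 0.005067 kg/m³.
(x−vt)²/(4Dt) = (-101.752)²/(4 × 2.95 × 763) = 1.150; exp(−1.150) = 0.3166.
C = 0.005067 × 0.3166 = 0.00160 kg/m³.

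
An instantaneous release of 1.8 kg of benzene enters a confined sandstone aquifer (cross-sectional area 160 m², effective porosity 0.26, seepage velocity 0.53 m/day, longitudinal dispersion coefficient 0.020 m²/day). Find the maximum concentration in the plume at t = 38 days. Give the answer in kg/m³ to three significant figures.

The peak of an instantaneous 1D plume sits at x = vt; there the Gaussian factor is 1 and C_max = M/(n_e·A·√(4πDt)), where n_e·A is the pore area the mass is dissolved in.
√(4πDt) = √(4π × 0.020 × 38) = 3.090 m, so C_max = 1.8/(0.26 × 160 × 3.090) = 0.0140 kg/m³.

0.0140 kg/m³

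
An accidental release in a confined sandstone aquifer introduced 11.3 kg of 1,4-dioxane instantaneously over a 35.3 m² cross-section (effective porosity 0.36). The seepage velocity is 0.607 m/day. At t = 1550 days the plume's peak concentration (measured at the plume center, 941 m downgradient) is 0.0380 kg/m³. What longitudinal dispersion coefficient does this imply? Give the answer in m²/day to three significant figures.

At the plume center C_max = M/(n_e·A·√(4πDt)), so D = M²/(4πt·(n_e·A·C_max)²).
n_e·A·C_max = 0.36 × 35.3 × 0.0380 = 0.4829 kg/m.
D = 11.3²/(4π × 1550 × 0.4829²) = 0.0281 m²/day.

0.0281 m²/day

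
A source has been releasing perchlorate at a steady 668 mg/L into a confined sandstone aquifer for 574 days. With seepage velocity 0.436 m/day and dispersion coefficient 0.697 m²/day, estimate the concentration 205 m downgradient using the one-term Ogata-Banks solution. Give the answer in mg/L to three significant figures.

For a continuous step input, C/C₀ ≈ ½·erfc((x−vt)/(2√(Dt))).
vt = 0.436 × 574 = 250.264 m and 2√(Dt) = 2√(0.697 × 574) = 40.00 m.
Argument (x−vt)/(2√(Dt)) = (205 − 250.264)/40.00 = -1.132; ½·erfc(-1.132) = 0.9453.
C = 668 × 0.9453 = 631 mg/L.

631 mg/L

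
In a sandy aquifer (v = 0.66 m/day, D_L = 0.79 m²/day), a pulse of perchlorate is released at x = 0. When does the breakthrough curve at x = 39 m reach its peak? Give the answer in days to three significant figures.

For the 1D instantaneous-source solution, setting ∂C/∂t = 0 at fixed x gives v²t² + 2Dt − x² = 0, so t = (√(D² + v²x²) − D)/v².
√(D² + v²x²) = √(0.79² + 0.66² × 39²) = 25.75; v² = 0.4356.
t = (25.75 − 0.79)/0.4356 = 57.3 days (vs. the pure-advection estimate x/v = 59.1 d).

57.3 days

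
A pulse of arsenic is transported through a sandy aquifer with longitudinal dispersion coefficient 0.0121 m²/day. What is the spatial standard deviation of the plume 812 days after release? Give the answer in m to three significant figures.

Dispersive spreading gives a Gaussian with σ² = 2Dt; advection only shifts the center.
σ = √(2 × 0.0121 × 812) = 4.43 m.

4.43 m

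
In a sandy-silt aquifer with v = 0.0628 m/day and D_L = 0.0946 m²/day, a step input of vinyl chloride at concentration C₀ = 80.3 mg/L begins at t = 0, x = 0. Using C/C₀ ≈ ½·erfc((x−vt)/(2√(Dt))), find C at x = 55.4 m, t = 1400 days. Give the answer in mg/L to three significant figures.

78.5 mg/L

For a continuous step input, C/C₀ ≈ ½·erfc((x−vt)/(2√(Dt))).
vt = 0.0628 × 1400 = 87.92 m and 2√(Dt) = 2√(0.0946 × 1400) = 23.02 m.
Argument (x−vt)/(2√(Dt)) = (55.4 − 87.92)/23.02 = -1.413; ½·erfc(-1.413) = 0.9772.
C = 80.3 × 0.9772 = 78.5 mg/L.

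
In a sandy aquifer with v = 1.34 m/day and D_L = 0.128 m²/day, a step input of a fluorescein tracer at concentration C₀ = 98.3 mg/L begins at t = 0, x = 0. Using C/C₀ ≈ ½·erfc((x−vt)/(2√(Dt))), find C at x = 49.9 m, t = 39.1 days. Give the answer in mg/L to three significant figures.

For a continuous step input, C/C₀ ≈ ½·erfc((x−vt)/(2√(Dt))).
vt = 1.34 × 39.1 = 52.394 m and 2√(Dt) = 2√(0.128 × 39.1) = 4.474 m.
Argument (x−vt)/(2√(Dt)) = (49.9 − 52.394)/4.474 = -0.5574; ½·erfc(-0.5574) = 0.7847.
C = 98.3 × 0.7847 = 77.1 mg/L.

77.1 mg/L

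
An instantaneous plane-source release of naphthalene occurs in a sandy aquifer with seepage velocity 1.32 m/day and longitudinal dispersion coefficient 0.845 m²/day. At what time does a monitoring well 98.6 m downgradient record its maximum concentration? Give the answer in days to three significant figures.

74.2 days

For the 1D instantaneous-source solution, setting ∂C/∂t = 0 at fixed x gives v²t² + 2Dt − x² = 0, so t = (√(D² + v²x²) − D)/v².
√(D² + v²x²) = √(0.845² + 1.32² × 98.6²) = 130.2; v² = 1.7424.
t = (130.2 − 0.845)/1.7424 = 74.2 days (vs. the pure-advection estimate x/v = 74.7 d).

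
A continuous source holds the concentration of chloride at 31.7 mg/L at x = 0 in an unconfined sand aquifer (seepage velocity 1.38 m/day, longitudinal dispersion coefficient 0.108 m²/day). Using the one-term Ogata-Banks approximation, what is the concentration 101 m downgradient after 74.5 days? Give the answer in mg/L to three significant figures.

For a continuous step input, C/C₀ ≈ ½·erfc((x−vt)/(2√(Dt))).
vt = 1.38 × 74.5 = 102.81 m and 2√(Dt) = 2√(0.108 × 74.5) = 5.673 m.
Argument (x−vt)/(2√(Dt)) = (101 − 102.81)/5.673 = -0.3191; ½·erfc(-0.3191) = 0.6741.
C = 31.7 × 0.6741 = 21.4 mg/L.

21.4 mg/L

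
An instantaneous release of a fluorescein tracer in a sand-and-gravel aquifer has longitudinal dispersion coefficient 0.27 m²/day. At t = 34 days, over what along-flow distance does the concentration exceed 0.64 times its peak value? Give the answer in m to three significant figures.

8.10 m

The plume is Gaussian with σ = √(2Dt) = √(2 × 0.27 × 34) = 4.285 m.
C/C_peak = exp(−Δx²/(2σ²)) = 0.64 ⇒ Δx = σ·√(−2 ln 0.64) = 4.285 × 0.9448 = 4.048 m.
Width = 2Δx = 8.10 m.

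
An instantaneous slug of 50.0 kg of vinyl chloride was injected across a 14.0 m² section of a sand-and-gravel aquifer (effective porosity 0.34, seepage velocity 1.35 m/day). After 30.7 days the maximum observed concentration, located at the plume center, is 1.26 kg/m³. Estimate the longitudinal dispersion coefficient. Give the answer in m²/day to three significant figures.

At the plume center C_max = M/(n_e·A·√(4πDt)), so D = M²/(4πt·(n_e·A·C_max)²).
n_e·A·C_max = 0.34 × 14.0 × 1.26 = 5.998 kg/m.
D = 50.0²/(4π × 30.7 × 5.998²) = 0.180 m²/day.

0.180 m²/day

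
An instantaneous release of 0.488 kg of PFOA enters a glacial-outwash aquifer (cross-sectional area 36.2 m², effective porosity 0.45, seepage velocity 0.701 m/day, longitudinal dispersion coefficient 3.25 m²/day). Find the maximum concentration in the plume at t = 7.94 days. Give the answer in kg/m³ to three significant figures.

The peak of an instantaneous 1D plume sits at x = vt; there the Gaussian factor is 1 and C_max = M/(n_e·A·√(4πDt)), where n_e·A is the pore area the mass is dissolved in.
√(4πDt) = √(4π × 3.25 × 7.94) = 18.01 m, so C_max = 0.488/(0.45 × 36.2 × 18.01) = 0.00166 kg/m³.

0.00166 kg/m³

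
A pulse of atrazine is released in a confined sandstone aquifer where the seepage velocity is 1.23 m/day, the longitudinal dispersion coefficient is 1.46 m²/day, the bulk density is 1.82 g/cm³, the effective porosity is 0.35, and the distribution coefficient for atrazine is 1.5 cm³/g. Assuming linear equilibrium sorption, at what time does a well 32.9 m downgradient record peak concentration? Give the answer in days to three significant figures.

Retardation factor R = 1 + ρ_b·K_d/n = 1 + 1.82 × 1.5/0.35 = 8.800.
Sorption retards both mechanisms: v_R = v/R = 0.1398 m/day, D_R = D/R = 0.1659 m²/day.
Peak time from v_R²t² + 2D_R t − x² = 0: t = (√(D_R² + v_R²x²) − D_R)/v_R².
√(D_R² + v_R²x²) = √(0.1659² + 0.1398² × 32.9²) = 4.602; v_R² = 0.01954.
t = (4.602 − 0.1659)/0.01954 = 227 days.

227 days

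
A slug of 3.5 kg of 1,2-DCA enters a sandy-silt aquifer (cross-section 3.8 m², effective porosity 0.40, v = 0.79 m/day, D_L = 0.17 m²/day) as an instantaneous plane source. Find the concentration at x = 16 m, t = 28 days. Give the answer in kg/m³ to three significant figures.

0.0416 kg/m³

For an instantaneous plane source, C(x,t) = M/(n_e·A·√(4πDt)) · exp(−(x−vt)²/(4Dt)), with n_e·A the pore (flow) area.
Plume center vt = 0.79 × 28 = 22.12 m, so the well at 16 m is 6.12 m upgradient of the peak.
√(4πDt) = 7.734 m, giving peak height M/(n_e·A·√(4πDt)) = 3.5/(0.40 × 3.8 × 7.734) = 0.2977 kg/m³.
(x−vt)²/(4Dt) = (-6.12)²/(4 × 0.17 × 28) = 1.967; exp(−1.967) = 0.1399.
C = 0.2977 × 0.1399 = 0.0416 kg/m³.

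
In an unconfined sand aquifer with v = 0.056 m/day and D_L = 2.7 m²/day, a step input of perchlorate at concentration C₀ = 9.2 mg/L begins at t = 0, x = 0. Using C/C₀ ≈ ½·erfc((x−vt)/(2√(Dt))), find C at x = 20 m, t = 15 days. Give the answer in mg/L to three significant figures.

For a continuous step input, C/C₀ ≈ ½·erfc((x−vt)/(2√(Dt))).
vt = 0.056 × 15 = 0.84 m and 2√(Dt) = 2√(2.7 × 15) = 12.73 m.
Argument (x−vt)/(2√(Dt)) = (20 − 0.84)/12.73 = 1.505; ½·erfc(1.505) = 0.01665.
C = 9.2 × 0.01665 = 0.153 mg/L.

0.153 mg/L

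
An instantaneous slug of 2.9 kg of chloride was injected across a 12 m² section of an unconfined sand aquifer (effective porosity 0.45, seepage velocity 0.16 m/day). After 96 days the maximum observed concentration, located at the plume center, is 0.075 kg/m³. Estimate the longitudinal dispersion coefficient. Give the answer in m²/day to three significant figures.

0.0425 m²/day

At the plume center C_max = M/(n_e·A·√(4πDt)), so D = M²/(4πt·(n_e·A·C_max)²).
n_e·A·C_max = 0.45 × 12 × 0.075 = 0.4050 kg/m.
D = 2.9²/(4π × 96 × 0.4050²) = 0.0425 m²/day.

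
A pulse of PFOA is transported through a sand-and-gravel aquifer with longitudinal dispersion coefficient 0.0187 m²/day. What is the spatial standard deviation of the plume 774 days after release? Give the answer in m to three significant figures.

Dispersive spreading gives a Gaussian with σ² = 2Dt; advection only shifts the center.
σ = √(2 × 0.0187 × 774) = 5.38 m.

5.38 m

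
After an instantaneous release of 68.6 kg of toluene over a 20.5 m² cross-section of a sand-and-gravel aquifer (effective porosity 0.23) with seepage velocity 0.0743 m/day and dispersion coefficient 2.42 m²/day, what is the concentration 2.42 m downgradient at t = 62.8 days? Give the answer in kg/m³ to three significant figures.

For an instantaneous plane source, C(x,t) = M/(n_e·A·√(4πDt)) · exp(−(x−vt)²/(4Dt)), with n_e·A the pore (flow) area.
Plume center vt = 0.0743 × 62.8 = 4.66604 m, so the well at 2.42 m is 2.24604 m upgradient of the peak.
√(4πDt) = 43.70 m, giving peak height M/(n_e·A·√(4πDt)) = 68.6/(0.23 × 20.5 × 43.70) = 0.3329 kg/m³.
(x−vt)²/(4Dt) = (-2.24604)²/(4 × 2.42 × 62.8) = 0.008299; exp(−0.008299) = 0.9917.
C = 0.3329 × 0.9917 = 0.330 kg/m³.

0.330 kg/m³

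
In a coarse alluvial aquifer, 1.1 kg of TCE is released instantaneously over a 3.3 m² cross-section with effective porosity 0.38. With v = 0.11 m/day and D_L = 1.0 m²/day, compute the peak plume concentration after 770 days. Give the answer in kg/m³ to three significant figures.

The peak of an instantaneous 1D plume sits at x = vt; there the Gaussian factor is 1 and C_max = M/(n_e·A·√(4πDt)), where n_e·A is the pore area the mass is dissolved in.
√(4πDt) = √(4π × 1.0 × 770) = 98.37 m, so C_max = 1.1/(0.38 × 3.3 × 98.37) = 0.00892 kg/m³.

0.00892 kg/m³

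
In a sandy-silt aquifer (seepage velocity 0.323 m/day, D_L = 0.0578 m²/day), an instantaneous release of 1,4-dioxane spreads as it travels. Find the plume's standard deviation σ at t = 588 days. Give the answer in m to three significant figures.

8.24 m

Dispersive spreading gives a Gaussian with σ² = 2Dt; advection only shifts the center.
σ = √(2 × 0.0578 × 588) = 8.24 m.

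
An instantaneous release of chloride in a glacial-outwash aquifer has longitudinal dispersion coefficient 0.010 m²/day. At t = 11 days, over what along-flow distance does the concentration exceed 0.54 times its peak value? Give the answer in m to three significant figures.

1.04 m

The plume is Gaussian with σ = √(2Dt) = √(2 × 0.010 × 11) = 0.4690 m.
C/C_peak = exp(−Δx²/(2σ²)) = 0.54 ⇒ Δx = σ·√(−2 ln 0.54) = 0.4690 × 1.110 = 0.5206 m.
Width = 2Δx = 1.04 m.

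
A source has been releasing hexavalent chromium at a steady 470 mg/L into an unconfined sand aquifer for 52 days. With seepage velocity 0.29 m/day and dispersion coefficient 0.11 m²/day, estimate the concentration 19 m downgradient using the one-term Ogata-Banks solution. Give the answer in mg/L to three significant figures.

57.9 mg/L

For a continuous step input, C/C₀ ≈ ½·erfc((x−vt)/(2√(Dt))).
vt = 0.29 × 52 = 15.08 m and 2√(Dt) = 2√(0.11 × 52) = 4.783 m.
Argument (x−vt)/(2√(Dt)) = (19 − 15.08)/4.783 = 0.8196; ½·erfc(0.8196) = 0.1232.
C = 470 × 0.1232 = 57.9 mg/L.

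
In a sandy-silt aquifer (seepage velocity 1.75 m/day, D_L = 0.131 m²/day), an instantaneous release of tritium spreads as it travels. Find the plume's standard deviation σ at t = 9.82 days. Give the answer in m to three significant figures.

1.60 m

Dispersive spreading gives a Gaussian with σ² = 2Dt; advection only shifts the center.
σ = √(2 × 0.131 × 9.82) = 1.60 m.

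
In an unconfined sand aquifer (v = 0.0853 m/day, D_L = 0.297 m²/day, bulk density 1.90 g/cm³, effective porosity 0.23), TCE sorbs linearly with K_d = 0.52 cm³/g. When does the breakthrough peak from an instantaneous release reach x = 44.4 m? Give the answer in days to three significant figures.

2550 days

Retardation factor R = 1 + ρ_b·K_d/n = 1 + 1.90 × 0.52/0.23 = 5.296.
Sorption retards both mechanisms: v_R = v/R = 0.01611 m/day, D_R = D/R = 0.05608 m²/day.
Peak time from v_R²t² + 2D_R t − x² = 0: t = (√(D_R² + v_R²x²) − D_R)/v_R².
√(D_R² + v_R²x²) = √(0.05608² + 0.01611² × 44.4²) = 0.7175; v_R² = 0.0002595.
t = (0.7175 − 0.05608)/0.0002595 = 2550 days.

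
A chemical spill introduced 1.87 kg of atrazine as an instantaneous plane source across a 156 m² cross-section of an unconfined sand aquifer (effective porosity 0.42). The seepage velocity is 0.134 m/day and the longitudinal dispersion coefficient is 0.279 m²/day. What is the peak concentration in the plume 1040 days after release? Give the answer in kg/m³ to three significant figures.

0.000473 kg/m³

The peak of an instantaneous 1D plume sits at x = vt; there the Gaussian factor is 1 and C_max = M/(n_e·A·√(4πDt)), where n_e·A is the pore area the mass is dissolved in.
√(4πDt) = √(4π × 0.279 × 1040) = 60.38 m, so C_max = 1.87/(0.42 × 156 × 60.38) = 0.000473 kg/m³.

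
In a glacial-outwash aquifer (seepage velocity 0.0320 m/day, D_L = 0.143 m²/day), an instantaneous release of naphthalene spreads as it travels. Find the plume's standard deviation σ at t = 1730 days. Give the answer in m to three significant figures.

Dispersive spreading gives a Gaussian with σ² = 2Dt; advection only shifts the center.
σ = √(2 × 0.143 × 1730) = 22.2 m.

22.2 m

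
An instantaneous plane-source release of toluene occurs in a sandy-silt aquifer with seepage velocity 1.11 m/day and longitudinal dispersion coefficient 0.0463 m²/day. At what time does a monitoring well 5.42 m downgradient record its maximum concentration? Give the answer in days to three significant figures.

4.85 days

For the 1D instantaneous-source solution, setting ∂C/∂t = 0 at fixed x gives v²t² + 2Dt − x² = 0, so t = (√(D² + v²x²) − D)/v².
√(D² + v²x²) = √(0.0463² + 1.11² × 5.42²) = 6.016; v² = 1.2321.
t = (6.016 − 0.0463)/1.2321 = 4.85 days (vs. the pure-advection estimate x/v = 4.88 d).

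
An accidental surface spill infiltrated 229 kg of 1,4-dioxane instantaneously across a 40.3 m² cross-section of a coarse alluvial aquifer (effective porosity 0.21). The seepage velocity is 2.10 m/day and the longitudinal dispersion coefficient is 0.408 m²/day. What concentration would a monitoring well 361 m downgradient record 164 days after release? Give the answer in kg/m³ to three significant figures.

For an instantaneous plane source, C(x,t) = M/(n_e·A·√(4πDt)) · exp(−(x−vt)²/(4Dt)), with n_e·A the pore (flow) area.
Plume center vt = 2.10 × 164 = 344.4 m, so the well at 361 m is 16.6 m downgradient of the peak.
√(4πDt) = 29.00 m, giving peak height M/(n_e·A·√(4πDt)) = 229/(0.21 × 40.3 × 29.00) = 0.9331 kg/m³.
(x−vt)²/(4Dt) = (16.6)²/(4 × 0.408 × 164) = 1.030; exp(−1.030) = 0.3570.
C = 0.9331 × 0.3570 = 0.333 kg/m³.

0.333 kg/m³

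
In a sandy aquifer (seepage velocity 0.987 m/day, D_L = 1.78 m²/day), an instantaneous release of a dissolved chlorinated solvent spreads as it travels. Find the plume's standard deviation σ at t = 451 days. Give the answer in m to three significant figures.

Dispersive spreading gives a Gaussian with σ² = 2Dt; advection only shifts the center.
σ = √(2 × 1.78 × 451) = 40.1 m.

40.1 m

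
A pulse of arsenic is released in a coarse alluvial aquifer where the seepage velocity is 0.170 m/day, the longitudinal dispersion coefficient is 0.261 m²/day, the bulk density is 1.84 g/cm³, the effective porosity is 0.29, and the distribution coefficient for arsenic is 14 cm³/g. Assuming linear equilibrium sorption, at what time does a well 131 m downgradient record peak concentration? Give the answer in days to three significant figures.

Retardation factor R = 1 + ρ_b·K_d/n = 1 + 1.84 × 14/0.29 = 89.83.
Sorption retards both mechanisms: v_R = v/R = 0.001892 m/day, D_R = D/R = 0.002905 m²/day.
Peak time from v_R²t² + 2D_R t − x² = 0: t = (√(D_R² + v_R²x²) − D_R)/v_R².
√(D_R² + v_R²x²) = √(0.002905² + 0.001892² × 131²) = 0.2479; v_R² = 3.580e-06.
t = (0.2479 − 0.002905)/3.580e-06 = 68400 days.

68400 days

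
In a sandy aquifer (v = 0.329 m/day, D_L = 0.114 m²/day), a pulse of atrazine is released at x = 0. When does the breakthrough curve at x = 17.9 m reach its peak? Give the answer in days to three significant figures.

For the 1D instantaneous-source solution, setting ∂C/∂t = 0 at fixed x gives v²t² + 2Dt − x² = 0, so t = (√(D² + v²x²) − D)/v².
√(D² + v²x²) = √(0.114² + 0.329² × 17.9²) = 5.890; v² = 0.108241.
t = (5.890 − 0.114)/0.108241 = 53.4 days (vs. the pure-advection estimate x/v = 54.4 d).

53.4 days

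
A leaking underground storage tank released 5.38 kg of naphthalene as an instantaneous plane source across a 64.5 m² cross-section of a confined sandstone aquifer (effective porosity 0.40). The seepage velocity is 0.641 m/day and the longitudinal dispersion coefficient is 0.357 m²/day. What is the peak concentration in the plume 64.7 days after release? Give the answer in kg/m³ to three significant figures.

The peak of an instantaneous 1D plume sits at x = vt; there the Gaussian factor is 1 and C_max = M/(n_e·A·√(4πDt)), where n_e·A is the pore area the mass is dissolved in.
√(4πDt) = √(4π × 0.357 × 64.7) = 17.04 m, so C_max = 5.38/(0.40 × 64.5 × 17.04) = 0.0122 kg/m³.

0.0122 kg/m³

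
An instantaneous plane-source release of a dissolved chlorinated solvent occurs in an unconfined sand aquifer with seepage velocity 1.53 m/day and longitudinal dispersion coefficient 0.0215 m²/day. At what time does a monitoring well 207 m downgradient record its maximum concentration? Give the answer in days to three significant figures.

For the 1D instantaneous-source solution, setting ∂C/∂t = 0 at fixed x gives v²t² + 2Dt − x² = 0, so t = (√(D² + v²x²) − D)/v².
√(D² + v²x²) = √(0.0215² + 1.53² × 207²) = 316.7; v² = 2.3409.
t = (316.7 − 0.0215)/2.3409 = 135 days (vs. the pure-advection estimate x/v = 135 d).

135 days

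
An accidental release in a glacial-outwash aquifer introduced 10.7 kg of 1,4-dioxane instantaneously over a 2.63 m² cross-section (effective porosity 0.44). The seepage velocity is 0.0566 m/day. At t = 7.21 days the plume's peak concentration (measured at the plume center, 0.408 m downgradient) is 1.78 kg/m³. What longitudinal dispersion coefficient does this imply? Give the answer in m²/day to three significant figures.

0.298 m²/day

At the plume center C_max = M/(n_e·A·√(4πDt)), so D = M²/(4πt·(n_e·A·C_max)²).
n_e·A·C_max = 0.44 × 2.63 × 1.78 = 2.060 kg/m.
D = 10.7²/(4π × 7.21 × 2.060²) = 0.298 m²/day.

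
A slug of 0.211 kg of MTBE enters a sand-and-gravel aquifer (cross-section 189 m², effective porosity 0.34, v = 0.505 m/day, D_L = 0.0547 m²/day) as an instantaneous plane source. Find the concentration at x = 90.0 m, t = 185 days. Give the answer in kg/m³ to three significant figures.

0.000218 kg/m³

For an instantaneous plane source, C(x,t) = M/(n_e·A·√(4πDt)) · exp(−(x−vt)²/(4Dt)), with n_e·A the pore (flow) area.
Plume center vt = 0.505 × 185 = 93.425 m, so the well at 90.0 m is 3.425 m upgradient of the peak.
√(4πDt) = 11.28 m, giving peak height M/(n_e·A·√(4πDt)) = 0.211/(0.34 × 189 × 11.28) = 0.0002911 kg/m³.
(x−vt)²/(4Dt) = (-3.425)²/(4 × 0.0547 × 185) = 0.2898; exp(−0.2898) = 0.7484.
C = 0.0002911 × 0.7484 = 0.000218 kg/m³.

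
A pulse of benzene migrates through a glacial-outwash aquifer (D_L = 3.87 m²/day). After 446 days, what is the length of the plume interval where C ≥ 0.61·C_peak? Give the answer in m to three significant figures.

The plume is Gaussian with σ = √(2Dt) = √(2 × 3.87 × 446) = 58.75 m.
C/C_peak = exp(−Δx²/(2σ²)) = 0.61 ⇒ Δx = σ·√(−2 ln 0.61) = 58.75 × 0.9943 = 58.42 m.
Width = 2Δx = 117 m.

117 m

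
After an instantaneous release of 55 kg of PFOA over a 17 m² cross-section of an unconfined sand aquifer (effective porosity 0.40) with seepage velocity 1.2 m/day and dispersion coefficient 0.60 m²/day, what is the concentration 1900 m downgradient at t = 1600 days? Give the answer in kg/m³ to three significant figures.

For an instantaneous plane source, C(x,t) = M/(n_e·A·√(4πDt)) · exp(−(x−vt)²/(4Dt)), with n_e·A the pore (flow) area.
Plume center vt = 1.2 × 1600 = 1920 m, so the well at 1900 m is 20 m upgradient of the peak.
√(4πDt) = 109.8 m, giving peak height M/(n_e·A·√(4πDt)) = 55/(0.40 × 17 × 109.8) = 0.07366 kg/m³.
(x−vt)²/(4Dt) = (-20)²/(4 × 0.60 × 1600) = 0.1042; exp(−0.1042) = 0.9010.
C = 0.07366 × 0.9010 = 0.0664 kg/m³.

0.0664 kg/m³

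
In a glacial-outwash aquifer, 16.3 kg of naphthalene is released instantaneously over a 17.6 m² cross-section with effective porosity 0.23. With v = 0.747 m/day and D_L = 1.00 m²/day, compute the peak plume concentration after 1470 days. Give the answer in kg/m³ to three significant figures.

The peak of an instantaneous 1D plume sits at x = vt; there the Gaussian factor is 1 and C_max = M/(n_e·A·√(4πDt)), where n_e·A is the pore area the mass is dissolved in.
√(4πDt) = √(4π × 1.00 × 1470) = 135.9 m, so C_max = 16.3/(0.23 × 17.6 × 135.9) = 0.0296 kg/m³.

0.0296 kg/m³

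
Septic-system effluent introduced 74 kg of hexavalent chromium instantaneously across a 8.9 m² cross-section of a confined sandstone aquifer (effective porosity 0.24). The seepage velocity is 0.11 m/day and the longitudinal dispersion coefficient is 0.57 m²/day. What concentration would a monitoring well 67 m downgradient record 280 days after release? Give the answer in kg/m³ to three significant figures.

0.0993 kg/m³

For an instantaneous plane source, C(x,t) = M/(n_e·A·√(4πDt)) · exp(−(x−vt)²/(4Dt)), with n_e·A the pore (flow) area.
Plume center vt = 0.11 × 280 = 30.8 m, so the well at 67 m is 36.2 m downgradient of the peak.
√(4πDt) = 44.78 m, giving peak height M/(n_e·A·√(4πDt)) = 74/(0.24 × 8.9 × 44.78) = 0.7737 kg/m³.
(x−vt)²/(4Dt) = (36.2)²/(4 × 0.57 × 280) = 2.053; exp(−2.053) = 0.1283.
C = 0.7737 × 0.1283 = 0.0993 kg/m³.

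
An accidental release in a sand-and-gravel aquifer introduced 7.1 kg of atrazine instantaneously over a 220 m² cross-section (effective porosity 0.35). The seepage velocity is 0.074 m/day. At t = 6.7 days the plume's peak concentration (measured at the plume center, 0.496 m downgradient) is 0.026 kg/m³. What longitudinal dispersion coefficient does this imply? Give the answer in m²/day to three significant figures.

0.149 m²/day

At the plume center C_max = M/(n_e·A·√(4πDt)), so D = M²/(4πt·(n_e·A·C_max)²).
n_e·A·C_max = 0.35 × 220 × 0.026 = 2.002 kg/m.
D = 7.1²/(4π × 6.7 × 2.002²) = 0.149 m²/day.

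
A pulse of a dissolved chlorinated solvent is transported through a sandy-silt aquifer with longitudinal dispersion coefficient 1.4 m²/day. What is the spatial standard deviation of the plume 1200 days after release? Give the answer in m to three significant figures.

Dispersive spreading gives a Gaussian with σ² = 2Dt; advection only shifts the center.
σ = √(2 × 1.4 × 1200) = 58.0 m.

58.0 m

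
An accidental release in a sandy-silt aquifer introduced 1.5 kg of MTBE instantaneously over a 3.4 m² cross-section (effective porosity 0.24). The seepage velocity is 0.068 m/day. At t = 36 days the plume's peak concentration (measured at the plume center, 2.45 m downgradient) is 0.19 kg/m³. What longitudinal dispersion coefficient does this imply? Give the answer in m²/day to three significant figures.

0.207 m²/day

At the plume center C_max = M/(n_e·A·√(4πDt)), so D = M²/(4πt·(n_e·A·C_max)²).
n_e·A·C_max = 0.24 × 3.4 × 0.19 = 0.1550 kg/m.
D = 1.5²/(4π × 36 × 0.1550²) = 0.207 m²/day.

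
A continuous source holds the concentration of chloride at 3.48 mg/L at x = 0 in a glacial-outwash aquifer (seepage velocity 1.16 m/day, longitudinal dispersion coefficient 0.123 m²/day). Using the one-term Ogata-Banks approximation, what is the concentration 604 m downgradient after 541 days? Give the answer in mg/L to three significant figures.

3.41 mg/L

For a continuous step input, C/C₀ ≈ ½·erfc((x−vt)/(2√(Dt))).
vt = 1.16 × 541 = 627.56 m and 2√(Dt) = 2√(0.123 × 541) = 16.31 m.
Argument (x−vt)/(2√(Dt)) = (604 − 627.56)/16.31 = -1.445; ½·erfc(-1.445) = 0.9795.
C = 3.48 × 0.9795 = 3.41 mg/L.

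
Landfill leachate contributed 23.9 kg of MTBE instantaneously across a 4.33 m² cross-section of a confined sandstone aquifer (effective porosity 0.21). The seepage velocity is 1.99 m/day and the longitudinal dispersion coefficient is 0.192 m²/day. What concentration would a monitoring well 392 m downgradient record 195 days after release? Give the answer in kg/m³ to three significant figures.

1.09 kg/m³

For an instantaneous plane source, C(x,t) = M/(n_e·A·√(4πDt)) · exp(−(x−vt)²/(4Dt)), with n_e·A the pore (flow) area.
Plume center vt = 1.99 × 195 = 388.05 m, so the well at 392 m is 3.95 m downgradient of the peak.
√(4πDt) = 21.69 m, giving peak height M/(n_e·A·√(4πDt)) = 23.9/(0.21 × 4.33 × 21.69) = 1.212 kg/m³.
(x−vt)²/(4Dt) = (3.95)²/(4 × 0.192 × 195) = 0.1042; exp(−0.1042) = 0.9010.
C = 1.212 × 0.9010 = 1.09 kg/m³.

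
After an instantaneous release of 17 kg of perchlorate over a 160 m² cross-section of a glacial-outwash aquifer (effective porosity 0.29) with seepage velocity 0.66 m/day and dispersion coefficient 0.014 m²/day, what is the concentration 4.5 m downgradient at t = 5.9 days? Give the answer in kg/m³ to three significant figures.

0.118 kg/m³

For an instantaneous plane source, C(x,t) = M/(n_e·A·√(4πDt)) · exp(−(x−vt)²/(4Dt)), with n_e·A the pore (flow) area.
Plume center vt = 0.66 × 5.9 = 3.894 m, so the well at 4.5 m is 0.606 m downgradient of the peak.
√(4πDt) = 1.019 m, giving peak height M/(n_e·A·√(4πDt)) = 17/(0.29 × 160 × 1.019) = 0.3595 kg/m³.
(x−vt)²/(4Dt) = (0.606)²/(4 × 0.014 × 5.9) = 1.111; exp(−1.111) = 0.3292.
C = 0.3595 × 0.3292 = 0.118 kg/m³.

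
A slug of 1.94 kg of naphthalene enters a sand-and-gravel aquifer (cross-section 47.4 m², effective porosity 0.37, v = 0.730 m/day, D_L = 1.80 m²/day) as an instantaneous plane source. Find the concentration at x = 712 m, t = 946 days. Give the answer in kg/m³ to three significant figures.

For an instantaneous plane source, C(x,t) = M/(n_e·A·√(4πDt)) · exp(−(x−vt)²/(4Dt)), with n_e·A the pore (flow) area.
Plume center vt = 0.730 × 946 = 690.58 m, so the well at 712 m is 21.42 m downgradient of the peak.
√(4πDt) = 146.3 m, giving peak height M/(n_e·A·√(4πDt)) = 1.94/(0.37 × 47.4 × 146.3) = 0.0007561 kg/m³.
(x−vt)²/(4Dt) = (21.42)²/(4 × 1.80 × 946) = 0.06736; exp(−0.06736) = 0.9349.
C = 0.0007561 × 0.9349 = 0.000707 kg/m³.

0.000707 kg/m³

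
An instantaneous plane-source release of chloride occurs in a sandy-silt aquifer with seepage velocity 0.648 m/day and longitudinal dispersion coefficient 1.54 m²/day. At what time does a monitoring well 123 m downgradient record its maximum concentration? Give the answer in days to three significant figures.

For the 1D instantaneous-source solution, setting ∂C/∂t = 0 at fixed x gives v²t² + 2Dt − x² = 0, so t = (√(D² + v²x²) − D)/v².
√(D² + v²x²) = √(1.54² + 0.648² × 123²) = 79.72; v² = 0.419904.
t = (79.72 − 1.54)/0.419904 = 186 days (vs. the pure-advection estimate x/v = 190 d).

186 days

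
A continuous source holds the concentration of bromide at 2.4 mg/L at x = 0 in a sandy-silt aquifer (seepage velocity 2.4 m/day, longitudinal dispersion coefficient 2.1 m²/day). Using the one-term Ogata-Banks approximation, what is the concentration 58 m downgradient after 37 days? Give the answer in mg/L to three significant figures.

For a continuous step input, C/C₀ ≈ ½·erfc((x−vt)/(2√(Dt))).
vt = 2.4 × 37 = 88.8 m and 2√(Dt) = 2√(2.1 × 37) = 17.63 m.
Argument (x−vt)/(2√(Dt)) = (58 − 88.8)/17.63 = -1.747; ½·erfc(-1.747) = 0.9933.
C = 2.4 × 0.9933 = 2.38 mg/L.

2.38 mg/L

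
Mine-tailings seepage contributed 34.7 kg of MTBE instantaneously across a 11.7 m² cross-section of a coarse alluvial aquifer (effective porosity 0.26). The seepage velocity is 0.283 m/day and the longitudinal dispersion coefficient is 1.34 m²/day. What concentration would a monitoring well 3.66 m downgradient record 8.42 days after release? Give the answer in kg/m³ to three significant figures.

0.924 kg/m³

For an instantaneous plane source, C(x,t) = M/(n_e·A·√(4πDt)) · exp(−(x−vt)²/(4Dt)), with n_e·A the pore (flow) area.
Plume center vt = 0.283 × 8.42 = 2.38286 m, so the well at 3.66 m is 1.27714 m downgradient of the peak.
√(4πDt) = 11.91 m, giving peak height M/(n_e·A·√(4πDt)) = 34.7/(0.26 × 11.7 × 11.91) = 0.9578 kg/m³.
(x−vt)²/(4Dt) = (1.27714)²/(4 × 1.34 × 8.42) = 0.03614; exp(−0.03614) = 0.9645.
C = 0.9578 × 0.9645 = 0.924 kg/m³.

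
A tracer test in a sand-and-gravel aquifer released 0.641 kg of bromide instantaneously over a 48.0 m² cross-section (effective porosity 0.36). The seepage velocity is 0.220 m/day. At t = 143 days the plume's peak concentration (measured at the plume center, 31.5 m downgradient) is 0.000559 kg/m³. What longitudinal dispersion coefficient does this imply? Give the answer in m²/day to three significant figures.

2.45 m²/day

At the plume center C_max = M/(n_e·A·√(4πDt)), so D = M²/(4πt·(n_e·A·C_max)²).
n_e·A·C_max = 0.36 × 48.0 × 0.000559 = 0.009660 kg/m.
D = 0.641²/(4π × 143 × 0.009660²) = 2.45 m²/day.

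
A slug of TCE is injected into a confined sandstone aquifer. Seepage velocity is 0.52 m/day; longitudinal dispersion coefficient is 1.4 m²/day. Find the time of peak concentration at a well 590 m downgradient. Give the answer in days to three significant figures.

1130 days

For the 1D instantaneous-source solution, setting ∂C/∂t = 0 at fixed x gives v²t² + 2Dt − x² = 0, so t = (√(D² + v²x²) − D)/v².
√(D² + v²x²) = √(1.4² + 0.52² × 590²) = 306.8; v² = 0.2704.
t = (306.8 − 1.4)/0.2704 = 1130 days (vs. the pure-advection estimate x/v = 1130 d).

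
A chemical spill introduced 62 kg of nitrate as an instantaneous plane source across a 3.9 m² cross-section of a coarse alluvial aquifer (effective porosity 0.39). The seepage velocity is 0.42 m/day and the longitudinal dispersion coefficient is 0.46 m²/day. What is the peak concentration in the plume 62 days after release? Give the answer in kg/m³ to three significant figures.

The peak of an instantaneous 1D plume sits at x = vt; there the Gaussian factor is 1 and C_max = M/(n_e·A·√(4πDt)), where n_e·A is the pore area the mass is dissolved in.
√(4πDt) = √(4π × 0.46 × 62) = 18.93 m, so C_max = 62/(0.39 × 3.9 × 18.93) = 2.15 kg/m³.

2.15 kg/m³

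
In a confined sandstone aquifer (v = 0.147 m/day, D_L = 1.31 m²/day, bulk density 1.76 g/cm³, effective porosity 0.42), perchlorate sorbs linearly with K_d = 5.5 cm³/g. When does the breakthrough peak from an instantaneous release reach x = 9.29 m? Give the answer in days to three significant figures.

Retardation factor R = 1 + ρ_b·K_d/n = 1 + 1.76 × 5.5/0.42 = 24.05.
Sorption retards both mechanisms: v_R = v/R = 0.006112 m/day, D_R = D/R = 0.05447 m²/day.
Peak time from v_R²t² + 2D_R t − x² = 0: t = (√(D_R² + v_R²x²) − D_R)/v_R².
√(D_R² + v_R²x²) = √(0.05447² + 0.006112² × 9.29²) = 0.07868; v_R² = 3.736e-05.
t = (0.07868 − 0.05447)/3.736e-05 = 648 days.

648 days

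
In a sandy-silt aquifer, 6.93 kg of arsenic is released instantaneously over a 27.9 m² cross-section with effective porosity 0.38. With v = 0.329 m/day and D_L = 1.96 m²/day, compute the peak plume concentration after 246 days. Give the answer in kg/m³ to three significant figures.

The peak of an instantaneous 1D plume sits at x = vt; there the Gaussian factor is 1 and C_max = M/(n_e·A·√(4πDt)), where n_e·A is the pore area the mass is dissolved in.
√(4πDt) = √(4π × 1.96 × 246) = 77.84 m, so C_max = 6.93/(0.38 × 27.9 × 77.84) = 0.00840 kg/m³.

0.00840 kg/m³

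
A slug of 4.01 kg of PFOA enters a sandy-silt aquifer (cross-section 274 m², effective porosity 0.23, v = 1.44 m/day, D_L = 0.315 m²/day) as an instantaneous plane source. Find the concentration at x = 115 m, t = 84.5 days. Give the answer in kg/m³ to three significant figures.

For an instantaneous plane source, C(x,t) = M/(n_e·A·√(4πDt)) · exp(−(x−vt)²/(4Dt)), with n_e·A the pore (flow) area.
Plume center vt = 1.44 × 84.5 = 121.68 m, so the well at 115 m is 6.68 m upgradient of the peak.
√(4πDt) = 18.29 m, giving peak height M/(n_e·A·√(4πDt)) = 4.01/(0.23 × 274 × 18.29) = 0.003479 kg/m³.
(x−vt)²/(4Dt) = (-6.68)²/(4 × 0.315 × 84.5) = 0.4191; exp(−0.4191) = 0.6576.
C = 0.003479 × 0.6576 = 0.00229 kg/m³.

0.00229 kg/m³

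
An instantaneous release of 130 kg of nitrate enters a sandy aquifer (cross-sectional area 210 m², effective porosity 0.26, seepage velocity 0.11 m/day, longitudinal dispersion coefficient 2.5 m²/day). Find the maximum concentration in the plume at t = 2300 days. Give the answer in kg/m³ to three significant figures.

0.00886 kg/m³

The peak of an instantaneous 1D plume sits at x = vt; there the Gaussian factor is 1 and C_max = M/(n_e·A·√(4πDt)), where n_e·A is the pore area the mass is dissolved in.
√(4πDt) = √(4π × 2.5 × 2300) = 268.8 m, so C_max = 130/(0.26 × 210 × 268.8) = 0.00886 kg/m³.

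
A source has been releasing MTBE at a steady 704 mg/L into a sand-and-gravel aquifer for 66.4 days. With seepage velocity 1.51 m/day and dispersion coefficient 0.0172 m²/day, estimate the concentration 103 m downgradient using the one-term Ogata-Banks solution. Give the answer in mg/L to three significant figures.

24.7 mg/L

For a continuous step input, C/C₀ ≈ ½·erfc((x−vt)/(2√(Dt))).
vt = 1.51 × 66.4 = 100.264 m and 2√(Dt) = 2√(0.0172 × 66.4) = 2.137 m.
Argument (x−vt)/(2√(Dt)) = (103 − 100.264)/2.137 = 1.280; ½·erfc(1.280) = 0.03513.
C = 704 × 0.03513 = 24.7 mg/L.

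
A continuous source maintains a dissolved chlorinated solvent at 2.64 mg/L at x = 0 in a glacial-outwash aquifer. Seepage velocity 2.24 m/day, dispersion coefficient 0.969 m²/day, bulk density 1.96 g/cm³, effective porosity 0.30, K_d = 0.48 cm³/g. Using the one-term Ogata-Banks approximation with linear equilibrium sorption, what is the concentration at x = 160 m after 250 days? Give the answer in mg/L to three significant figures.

0.0304 mg/L

Retardation factor R = 1 + ρ_b·K_d/n = 1 + 1.96 × 0.48/0.30 = 4.136.
Sorption retards both mechanisms: v_R = v/R = 0.5416 m/day, D_R = D/R = 0.2343 m²/day.
v_R·t = 0.5416 × 250 = 135.4 m; 2√(D_R t) = 15.31 m; argument = (160 − 135.4)/15.31 = 1.607.
C = C₀ × ½·erfc(1.607) = 2.64 × 0.01152 = 0.0304 mg/L.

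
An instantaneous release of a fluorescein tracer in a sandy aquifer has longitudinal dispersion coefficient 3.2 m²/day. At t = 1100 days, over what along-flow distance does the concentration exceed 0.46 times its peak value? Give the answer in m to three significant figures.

209 m

The plume is Gaussian with σ = √(2Dt) = √(2 × 3.2 × 1100) = 83.90 m.
C/C_peak = exp(−Δx²/(2σ²)) = 0.46 ⇒ Δx = σ·√(−2 ln 0.46) = 83.90 × 1.246 = 104.5 m.
Width = 2Δx = 209 m.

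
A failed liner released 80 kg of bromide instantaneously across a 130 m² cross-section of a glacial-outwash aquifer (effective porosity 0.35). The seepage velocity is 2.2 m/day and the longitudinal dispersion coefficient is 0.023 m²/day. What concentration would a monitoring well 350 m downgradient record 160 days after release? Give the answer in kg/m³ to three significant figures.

0.197 kg/m³

For an instantaneous plane source, C(x,t) = M/(n_e·A·√(4πDt)) · exp(−(x−vt)²/(4Dt)), with n_e·A the pore (flow) area.
Plume center vt = 2.2 × 160 = 352 m, so the well at 350 m is 2 m upgradient of the peak.
√(4πDt) = 6.800 m, giving peak height M/(n_e·A·√(4πDt)) = 80/(0.35 × 130 × 6.800) = 0.2586 kg/m³.
(x−vt)²/(4Dt) = (-2)²/(4 × 0.023 × 160) = 0.2717; exp(−0.2717) = 0.7621.
C = 0.2586 × 0.7621 = 0.197 kg/m³.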